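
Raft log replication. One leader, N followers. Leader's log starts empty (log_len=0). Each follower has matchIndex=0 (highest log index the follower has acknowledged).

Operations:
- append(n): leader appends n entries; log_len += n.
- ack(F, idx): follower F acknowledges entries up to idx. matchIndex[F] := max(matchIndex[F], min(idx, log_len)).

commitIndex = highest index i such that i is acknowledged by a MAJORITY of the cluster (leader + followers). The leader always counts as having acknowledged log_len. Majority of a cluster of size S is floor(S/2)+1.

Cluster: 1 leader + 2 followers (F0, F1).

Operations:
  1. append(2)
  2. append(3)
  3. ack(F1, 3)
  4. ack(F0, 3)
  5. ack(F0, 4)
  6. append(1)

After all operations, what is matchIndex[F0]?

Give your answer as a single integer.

Answer: 4

Derivation:
Op 1: append 2 -> log_len=2
Op 2: append 3 -> log_len=5
Op 3: F1 acks idx 3 -> match: F0=0 F1=3; commitIndex=3
Op 4: F0 acks idx 3 -> match: F0=3 F1=3; commitIndex=3
Op 5: F0 acks idx 4 -> match: F0=4 F1=3; commitIndex=4
Op 6: append 1 -> log_len=6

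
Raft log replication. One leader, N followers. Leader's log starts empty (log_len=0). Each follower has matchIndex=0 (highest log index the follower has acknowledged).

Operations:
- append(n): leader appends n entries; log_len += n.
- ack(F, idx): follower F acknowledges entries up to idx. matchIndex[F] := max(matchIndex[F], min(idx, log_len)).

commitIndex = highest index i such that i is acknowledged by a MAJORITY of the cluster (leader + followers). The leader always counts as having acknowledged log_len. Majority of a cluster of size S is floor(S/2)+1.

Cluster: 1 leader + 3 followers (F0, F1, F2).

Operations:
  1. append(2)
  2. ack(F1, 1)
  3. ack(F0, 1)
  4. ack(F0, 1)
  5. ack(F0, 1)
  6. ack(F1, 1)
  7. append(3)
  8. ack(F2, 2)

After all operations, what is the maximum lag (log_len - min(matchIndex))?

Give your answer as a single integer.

Answer: 4

Derivation:
Op 1: append 2 -> log_len=2
Op 2: F1 acks idx 1 -> match: F0=0 F1=1 F2=0; commitIndex=0
Op 3: F0 acks idx 1 -> match: F0=1 F1=1 F2=0; commitIndex=1
Op 4: F0 acks idx 1 -> match: F0=1 F1=1 F2=0; commitIndex=1
Op 5: F0 acks idx 1 -> match: F0=1 F1=1 F2=0; commitIndex=1
Op 6: F1 acks idx 1 -> match: F0=1 F1=1 F2=0; commitIndex=1
Op 7: append 3 -> log_len=5
Op 8: F2 acks idx 2 -> match: F0=1 F1=1 F2=2; commitIndex=1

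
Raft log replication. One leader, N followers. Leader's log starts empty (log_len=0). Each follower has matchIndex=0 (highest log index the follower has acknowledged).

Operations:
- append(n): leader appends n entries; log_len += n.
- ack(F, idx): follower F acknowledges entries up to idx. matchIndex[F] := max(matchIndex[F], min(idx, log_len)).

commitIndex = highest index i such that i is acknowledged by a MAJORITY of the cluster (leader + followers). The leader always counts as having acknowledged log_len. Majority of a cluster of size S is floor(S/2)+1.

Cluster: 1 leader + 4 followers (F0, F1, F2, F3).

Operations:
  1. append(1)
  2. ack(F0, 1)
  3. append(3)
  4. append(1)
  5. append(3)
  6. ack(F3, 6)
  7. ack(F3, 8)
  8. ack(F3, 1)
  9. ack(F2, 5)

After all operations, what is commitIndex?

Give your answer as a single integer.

Op 1: append 1 -> log_len=1
Op 2: F0 acks idx 1 -> match: F0=1 F1=0 F2=0 F3=0; commitIndex=0
Op 3: append 3 -> log_len=4
Op 4: append 1 -> log_len=5
Op 5: append 3 -> log_len=8
Op 6: F3 acks idx 6 -> match: F0=1 F1=0 F2=0 F3=6; commitIndex=1
Op 7: F3 acks idx 8 -> match: F0=1 F1=0 F2=0 F3=8; commitIndex=1
Op 8: F3 acks idx 1 -> match: F0=1 F1=0 F2=0 F3=8; commitIndex=1
Op 9: F2 acks idx 5 -> match: F0=1 F1=0 F2=5 F3=8; commitIndex=5

Answer: 5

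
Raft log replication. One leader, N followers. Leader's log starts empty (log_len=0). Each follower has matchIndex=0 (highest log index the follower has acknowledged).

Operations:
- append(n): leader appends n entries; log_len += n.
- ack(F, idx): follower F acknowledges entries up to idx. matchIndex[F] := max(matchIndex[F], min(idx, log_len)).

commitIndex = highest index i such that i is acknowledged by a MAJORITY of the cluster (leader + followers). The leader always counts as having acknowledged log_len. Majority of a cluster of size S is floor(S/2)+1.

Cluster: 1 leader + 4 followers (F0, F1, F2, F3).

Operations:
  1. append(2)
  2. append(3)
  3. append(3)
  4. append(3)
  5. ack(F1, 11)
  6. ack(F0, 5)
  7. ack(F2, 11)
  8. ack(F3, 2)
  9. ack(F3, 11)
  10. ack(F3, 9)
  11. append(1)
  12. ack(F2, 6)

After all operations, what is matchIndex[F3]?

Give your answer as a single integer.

Answer: 11

Derivation:
Op 1: append 2 -> log_len=2
Op 2: append 3 -> log_len=5
Op 3: append 3 -> log_len=8
Op 4: append 3 -> log_len=11
Op 5: F1 acks idx 11 -> match: F0=0 F1=11 F2=0 F3=0; commitIndex=0
Op 6: F0 acks idx 5 -> match: F0=5 F1=11 F2=0 F3=0; commitIndex=5
Op 7: F2 acks idx 11 -> match: F0=5 F1=11 F2=11 F3=0; commitIndex=11
Op 8: F3 acks idx 2 -> match: F0=5 F1=11 F2=11 F3=2; commitIndex=11
Op 9: F3 acks idx 11 -> match: F0=5 F1=11 F2=11 F3=11; commitIndex=11
Op 10: F3 acks idx 9 -> match: F0=5 F1=11 F2=11 F3=11; commitIndex=11
Op 11: append 1 -> log_len=12
Op 12: F2 acks idx 6 -> match: F0=5 F1=11 F2=11 F3=11; commitIndex=11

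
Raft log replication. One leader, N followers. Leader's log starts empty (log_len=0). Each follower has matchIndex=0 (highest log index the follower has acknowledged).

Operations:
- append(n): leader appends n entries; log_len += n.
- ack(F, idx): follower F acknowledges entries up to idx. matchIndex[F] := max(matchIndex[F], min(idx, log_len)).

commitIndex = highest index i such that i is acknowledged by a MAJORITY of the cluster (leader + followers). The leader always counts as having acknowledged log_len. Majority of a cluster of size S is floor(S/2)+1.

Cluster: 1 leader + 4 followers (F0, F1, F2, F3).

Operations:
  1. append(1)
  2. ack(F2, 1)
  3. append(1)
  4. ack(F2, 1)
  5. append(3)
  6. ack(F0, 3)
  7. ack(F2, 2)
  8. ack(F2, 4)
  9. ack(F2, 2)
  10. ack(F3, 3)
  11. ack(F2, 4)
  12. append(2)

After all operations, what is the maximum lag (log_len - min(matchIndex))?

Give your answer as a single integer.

Op 1: append 1 -> log_len=1
Op 2: F2 acks idx 1 -> match: F0=0 F1=0 F2=1 F3=0; commitIndex=0
Op 3: append 1 -> log_len=2
Op 4: F2 acks idx 1 -> match: F0=0 F1=0 F2=1 F3=0; commitIndex=0
Op 5: append 3 -> log_len=5
Op 6: F0 acks idx 3 -> match: F0=3 F1=0 F2=1 F3=0; commitIndex=1
Op 7: F2 acks idx 2 -> match: F0=3 F1=0 F2=2 F3=0; commitIndex=2
Op 8: F2 acks idx 4 -> match: F0=3 F1=0 F2=4 F3=0; commitIndex=3
Op 9: F2 acks idx 2 -> match: F0=3 F1=0 F2=4 F3=0; commitIndex=3
Op 10: F3 acks idx 3 -> match: F0=3 F1=0 F2=4 F3=3; commitIndex=3
Op 11: F2 acks idx 4 -> match: F0=3 F1=0 F2=4 F3=3; commitIndex=3
Op 12: append 2 -> log_len=7

Answer: 7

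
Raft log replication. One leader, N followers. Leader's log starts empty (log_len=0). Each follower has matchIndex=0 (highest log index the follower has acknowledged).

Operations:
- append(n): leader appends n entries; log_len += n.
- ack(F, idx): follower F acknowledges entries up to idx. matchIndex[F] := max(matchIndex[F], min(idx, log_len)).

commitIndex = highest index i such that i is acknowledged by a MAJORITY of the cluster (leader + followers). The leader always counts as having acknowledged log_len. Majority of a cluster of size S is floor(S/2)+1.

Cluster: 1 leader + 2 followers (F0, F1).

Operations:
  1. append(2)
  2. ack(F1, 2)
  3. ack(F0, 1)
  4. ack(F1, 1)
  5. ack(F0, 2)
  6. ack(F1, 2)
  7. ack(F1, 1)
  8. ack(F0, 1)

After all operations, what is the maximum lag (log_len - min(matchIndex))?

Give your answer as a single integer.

Op 1: append 2 -> log_len=2
Op 2: F1 acks idx 2 -> match: F0=0 F1=2; commitIndex=2
Op 3: F0 acks idx 1 -> match: F0=1 F1=2; commitIndex=2
Op 4: F1 acks idx 1 -> match: F0=1 F1=2; commitIndex=2
Op 5: F0 acks idx 2 -> match: F0=2 F1=2; commitIndex=2
Op 6: F1 acks idx 2 -> match: F0=2 F1=2; commitIndex=2
Op 7: F1 acks idx 1 -> match: F0=2 F1=2; commitIndex=2
Op 8: F0 acks idx 1 -> match: F0=2 F1=2; commitIndex=2

Answer: 0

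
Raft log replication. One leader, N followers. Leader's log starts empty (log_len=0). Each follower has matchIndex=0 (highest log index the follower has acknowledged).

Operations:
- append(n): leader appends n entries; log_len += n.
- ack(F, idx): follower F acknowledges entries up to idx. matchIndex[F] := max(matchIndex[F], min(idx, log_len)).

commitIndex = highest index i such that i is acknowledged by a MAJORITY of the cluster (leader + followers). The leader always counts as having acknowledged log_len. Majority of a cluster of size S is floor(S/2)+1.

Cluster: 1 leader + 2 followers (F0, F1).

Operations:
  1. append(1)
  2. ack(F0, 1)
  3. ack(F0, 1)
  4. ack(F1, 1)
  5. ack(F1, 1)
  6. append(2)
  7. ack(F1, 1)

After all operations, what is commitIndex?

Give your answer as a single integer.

Op 1: append 1 -> log_len=1
Op 2: F0 acks idx 1 -> match: F0=1 F1=0; commitIndex=1
Op 3: F0 acks idx 1 -> match: F0=1 F1=0; commitIndex=1
Op 4: F1 acks idx 1 -> match: F0=1 F1=1; commitIndex=1
Op 5: F1 acks idx 1 -> match: F0=1 F1=1; commitIndex=1
Op 6: append 2 -> log_len=3
Op 7: F1 acks idx 1 -> match: F0=1 F1=1; commitIndex=1

Answer: 1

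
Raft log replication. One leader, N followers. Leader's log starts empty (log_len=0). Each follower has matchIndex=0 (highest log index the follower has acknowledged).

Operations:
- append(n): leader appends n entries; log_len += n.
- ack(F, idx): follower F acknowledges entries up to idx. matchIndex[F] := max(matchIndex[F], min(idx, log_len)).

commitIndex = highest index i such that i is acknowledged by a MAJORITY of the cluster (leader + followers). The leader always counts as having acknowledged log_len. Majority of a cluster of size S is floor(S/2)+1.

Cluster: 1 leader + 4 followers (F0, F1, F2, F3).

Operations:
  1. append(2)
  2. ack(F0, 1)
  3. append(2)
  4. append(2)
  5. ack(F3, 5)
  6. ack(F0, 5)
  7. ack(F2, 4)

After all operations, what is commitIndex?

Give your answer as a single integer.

Op 1: append 2 -> log_len=2
Op 2: F0 acks idx 1 -> match: F0=1 F1=0 F2=0 F3=0; commitIndex=0
Op 3: append 2 -> log_len=4
Op 4: append 2 -> log_len=6
Op 5: F3 acks idx 5 -> match: F0=1 F1=0 F2=0 F3=5; commitIndex=1
Op 6: F0 acks idx 5 -> match: F0=5 F1=0 F2=0 F3=5; commitIndex=5
Op 7: F2 acks idx 4 -> match: F0=5 F1=0 F2=4 F3=5; commitIndex=5

Answer: 5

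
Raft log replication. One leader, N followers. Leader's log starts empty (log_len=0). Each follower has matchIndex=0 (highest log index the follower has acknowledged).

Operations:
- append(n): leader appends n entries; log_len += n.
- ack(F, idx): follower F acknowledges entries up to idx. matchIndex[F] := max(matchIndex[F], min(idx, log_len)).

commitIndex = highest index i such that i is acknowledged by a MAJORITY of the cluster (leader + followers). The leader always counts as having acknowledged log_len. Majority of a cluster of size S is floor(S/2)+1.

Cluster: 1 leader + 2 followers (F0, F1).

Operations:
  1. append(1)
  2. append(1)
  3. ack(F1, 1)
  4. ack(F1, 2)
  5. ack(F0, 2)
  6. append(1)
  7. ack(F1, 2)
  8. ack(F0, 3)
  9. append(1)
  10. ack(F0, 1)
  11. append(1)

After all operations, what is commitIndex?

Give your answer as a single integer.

Op 1: append 1 -> log_len=1
Op 2: append 1 -> log_len=2
Op 3: F1 acks idx 1 -> match: F0=0 F1=1; commitIndex=1
Op 4: F1 acks idx 2 -> match: F0=0 F1=2; commitIndex=2
Op 5: F0 acks idx 2 -> match: F0=2 F1=2; commitIndex=2
Op 6: append 1 -> log_len=3
Op 7: F1 acks idx 2 -> match: F0=2 F1=2; commitIndex=2
Op 8: F0 acks idx 3 -> match: F0=3 F1=2; commitIndex=3
Op 9: append 1 -> log_len=4
Op 10: F0 acks idx 1 -> match: F0=3 F1=2; commitIndex=3
Op 11: append 1 -> log_len=5

Answer: 3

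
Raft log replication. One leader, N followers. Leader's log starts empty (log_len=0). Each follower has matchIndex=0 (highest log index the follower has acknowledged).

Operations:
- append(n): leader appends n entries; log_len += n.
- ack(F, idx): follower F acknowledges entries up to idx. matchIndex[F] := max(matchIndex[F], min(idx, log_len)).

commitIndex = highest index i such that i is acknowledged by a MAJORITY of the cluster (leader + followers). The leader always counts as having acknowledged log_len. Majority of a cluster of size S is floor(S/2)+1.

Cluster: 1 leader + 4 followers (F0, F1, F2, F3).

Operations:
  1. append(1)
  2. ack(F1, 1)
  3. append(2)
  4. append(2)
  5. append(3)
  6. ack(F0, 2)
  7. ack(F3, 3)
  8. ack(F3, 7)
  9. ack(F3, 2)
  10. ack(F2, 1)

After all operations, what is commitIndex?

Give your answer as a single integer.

Answer: 2

Derivation:
Op 1: append 1 -> log_len=1
Op 2: F1 acks idx 1 -> match: F0=0 F1=1 F2=0 F3=0; commitIndex=0
Op 3: append 2 -> log_len=3
Op 4: append 2 -> log_len=5
Op 5: append 3 -> log_len=8
Op 6: F0 acks idx 2 -> match: F0=2 F1=1 F2=0 F3=0; commitIndex=1
Op 7: F3 acks idx 3 -> match: F0=2 F1=1 F2=0 F3=3; commitIndex=2
Op 8: F3 acks idx 7 -> match: F0=2 F1=1 F2=0 F3=7; commitIndex=2
Op 9: F3 acks idx 2 -> match: F0=2 F1=1 F2=0 F3=7; commitIndex=2
Op 10: F2 acks idx 1 -> match: F0=2 F1=1 F2=1 F3=7; commitIndex=2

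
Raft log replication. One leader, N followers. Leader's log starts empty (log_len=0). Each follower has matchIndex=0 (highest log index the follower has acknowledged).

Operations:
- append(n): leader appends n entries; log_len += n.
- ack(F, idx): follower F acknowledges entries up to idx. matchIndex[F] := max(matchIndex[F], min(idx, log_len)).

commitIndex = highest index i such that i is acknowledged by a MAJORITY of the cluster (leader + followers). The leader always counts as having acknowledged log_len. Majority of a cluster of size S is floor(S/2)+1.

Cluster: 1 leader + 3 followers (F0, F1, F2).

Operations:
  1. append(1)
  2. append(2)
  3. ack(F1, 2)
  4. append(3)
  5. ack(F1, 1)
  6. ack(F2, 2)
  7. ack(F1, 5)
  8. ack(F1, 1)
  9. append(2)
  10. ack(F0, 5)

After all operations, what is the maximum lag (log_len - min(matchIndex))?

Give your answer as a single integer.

Op 1: append 1 -> log_len=1
Op 2: append 2 -> log_len=3
Op 3: F1 acks idx 2 -> match: F0=0 F1=2 F2=0; commitIndex=0
Op 4: append 3 -> log_len=6
Op 5: F1 acks idx 1 -> match: F0=0 F1=2 F2=0; commitIndex=0
Op 6: F2 acks idx 2 -> match: F0=0 F1=2 F2=2; commitIndex=2
Op 7: F1 acks idx 5 -> match: F0=0 F1=5 F2=2; commitIndex=2
Op 8: F1 acks idx 1 -> match: F0=0 F1=5 F2=2; commitIndex=2
Op 9: append 2 -> log_len=8
Op 10: F0 acks idx 5 -> match: F0=5 F1=5 F2=2; commitIndex=5

Answer: 6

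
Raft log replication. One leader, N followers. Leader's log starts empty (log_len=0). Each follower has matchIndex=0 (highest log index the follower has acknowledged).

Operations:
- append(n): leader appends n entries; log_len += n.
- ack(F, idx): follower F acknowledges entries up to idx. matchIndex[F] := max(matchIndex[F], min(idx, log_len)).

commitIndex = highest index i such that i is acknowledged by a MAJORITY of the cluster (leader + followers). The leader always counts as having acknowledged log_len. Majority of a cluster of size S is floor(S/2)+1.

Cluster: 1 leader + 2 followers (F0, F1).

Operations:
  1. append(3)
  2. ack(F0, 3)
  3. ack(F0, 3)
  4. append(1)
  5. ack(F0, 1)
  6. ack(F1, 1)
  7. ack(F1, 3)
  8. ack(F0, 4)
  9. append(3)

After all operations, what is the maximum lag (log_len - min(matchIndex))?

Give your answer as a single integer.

Answer: 4

Derivation:
Op 1: append 3 -> log_len=3
Op 2: F0 acks idx 3 -> match: F0=3 F1=0; commitIndex=3
Op 3: F0 acks idx 3 -> match: F0=3 F1=0; commitIndex=3
Op 4: append 1 -> log_len=4
Op 5: F0 acks idx 1 -> match: F0=3 F1=0; commitIndex=3
Op 6: F1 acks idx 1 -> match: F0=3 F1=1; commitIndex=3
Op 7: F1 acks idx 3 -> match: F0=3 F1=3; commitIndex=3
Op 8: F0 acks idx 4 -> match: F0=4 F1=3; commitIndex=4
Op 9: append 3 -> log_len=7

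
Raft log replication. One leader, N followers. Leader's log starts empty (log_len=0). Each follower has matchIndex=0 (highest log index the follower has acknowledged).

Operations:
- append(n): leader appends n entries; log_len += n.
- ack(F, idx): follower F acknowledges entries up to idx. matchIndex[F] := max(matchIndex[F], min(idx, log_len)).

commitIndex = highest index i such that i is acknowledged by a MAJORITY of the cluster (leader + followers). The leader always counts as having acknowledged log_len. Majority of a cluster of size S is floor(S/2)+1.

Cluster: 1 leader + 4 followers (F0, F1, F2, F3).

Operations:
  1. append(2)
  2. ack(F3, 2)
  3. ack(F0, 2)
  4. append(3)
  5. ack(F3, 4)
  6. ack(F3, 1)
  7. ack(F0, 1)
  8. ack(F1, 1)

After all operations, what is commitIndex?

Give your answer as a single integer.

Answer: 2

Derivation:
Op 1: append 2 -> log_len=2
Op 2: F3 acks idx 2 -> match: F0=0 F1=0 F2=0 F3=2; commitIndex=0
Op 3: F0 acks idx 2 -> match: F0=2 F1=0 F2=0 F3=2; commitIndex=2
Op 4: append 3 -> log_len=5
Op 5: F3 acks idx 4 -> match: F0=2 F1=0 F2=0 F3=4; commitIndex=2
Op 6: F3 acks idx 1 -> match: F0=2 F1=0 F2=0 F3=4; commitIndex=2
Op 7: F0 acks idx 1 -> match: F0=2 F1=0 F2=0 F3=4; commitIndex=2
Op 8: F1 acks idx 1 -> match: F0=2 F1=1 F2=0 F3=4; commitIndex=2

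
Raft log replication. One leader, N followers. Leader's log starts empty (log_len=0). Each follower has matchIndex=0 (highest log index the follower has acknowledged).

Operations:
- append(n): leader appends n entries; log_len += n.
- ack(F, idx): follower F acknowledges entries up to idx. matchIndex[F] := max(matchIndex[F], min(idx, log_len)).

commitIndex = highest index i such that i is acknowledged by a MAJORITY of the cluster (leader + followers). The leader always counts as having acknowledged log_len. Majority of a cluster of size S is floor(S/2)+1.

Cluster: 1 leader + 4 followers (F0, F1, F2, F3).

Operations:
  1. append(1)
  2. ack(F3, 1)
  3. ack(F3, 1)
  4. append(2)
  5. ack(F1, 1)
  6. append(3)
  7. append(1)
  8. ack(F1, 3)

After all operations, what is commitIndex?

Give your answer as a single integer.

Answer: 1

Derivation:
Op 1: append 1 -> log_len=1
Op 2: F3 acks idx 1 -> match: F0=0 F1=0 F2=0 F3=1; commitIndex=0
Op 3: F3 acks idx 1 -> match: F0=0 F1=0 F2=0 F3=1; commitIndex=0
Op 4: append 2 -> log_len=3
Op 5: F1 acks idx 1 -> match: F0=0 F1=1 F2=0 F3=1; commitIndex=1
Op 6: append 3 -> log_len=6
Op 7: append 1 -> log_len=7
Op 8: F1 acks idx 3 -> match: F0=0 F1=3 F2=0 F3=1; commitIndex=1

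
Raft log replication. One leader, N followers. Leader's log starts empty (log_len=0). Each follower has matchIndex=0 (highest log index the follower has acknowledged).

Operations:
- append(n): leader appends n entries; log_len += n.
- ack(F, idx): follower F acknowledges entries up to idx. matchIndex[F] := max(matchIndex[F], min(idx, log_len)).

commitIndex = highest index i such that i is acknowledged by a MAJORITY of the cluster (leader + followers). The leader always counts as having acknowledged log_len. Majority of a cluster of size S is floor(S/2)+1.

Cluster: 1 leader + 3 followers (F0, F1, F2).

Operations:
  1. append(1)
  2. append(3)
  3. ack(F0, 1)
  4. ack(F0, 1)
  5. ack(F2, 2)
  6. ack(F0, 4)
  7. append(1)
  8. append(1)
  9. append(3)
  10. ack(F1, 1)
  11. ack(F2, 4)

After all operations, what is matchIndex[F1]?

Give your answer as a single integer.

Op 1: append 1 -> log_len=1
Op 2: append 3 -> log_len=4
Op 3: F0 acks idx 1 -> match: F0=1 F1=0 F2=0; commitIndex=0
Op 4: F0 acks idx 1 -> match: F0=1 F1=0 F2=0; commitIndex=0
Op 5: F2 acks idx 2 -> match: F0=1 F1=0 F2=2; commitIndex=1
Op 6: F0 acks idx 4 -> match: F0=4 F1=0 F2=2; commitIndex=2
Op 7: append 1 -> log_len=5
Op 8: append 1 -> log_len=6
Op 9: append 3 -> log_len=9
Op 10: F1 acks idx 1 -> match: F0=4 F1=1 F2=2; commitIndex=2
Op 11: F2 acks idx 4 -> match: F0=4 F1=1 F2=4; commitIndex=4

Answer: 1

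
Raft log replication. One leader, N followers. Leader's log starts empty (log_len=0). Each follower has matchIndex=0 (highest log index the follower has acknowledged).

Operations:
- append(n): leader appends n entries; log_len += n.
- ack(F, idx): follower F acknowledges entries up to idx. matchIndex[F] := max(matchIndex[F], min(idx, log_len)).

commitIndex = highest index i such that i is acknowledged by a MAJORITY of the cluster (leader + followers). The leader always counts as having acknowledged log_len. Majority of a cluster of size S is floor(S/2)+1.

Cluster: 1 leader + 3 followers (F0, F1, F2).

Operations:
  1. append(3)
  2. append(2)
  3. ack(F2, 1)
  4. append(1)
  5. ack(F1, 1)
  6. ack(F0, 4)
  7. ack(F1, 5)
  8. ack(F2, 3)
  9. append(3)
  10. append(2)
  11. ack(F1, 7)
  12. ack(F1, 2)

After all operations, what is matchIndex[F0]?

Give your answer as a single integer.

Answer: 4

Derivation:
Op 1: append 3 -> log_len=3
Op 2: append 2 -> log_len=5
Op 3: F2 acks idx 1 -> match: F0=0 F1=0 F2=1; commitIndex=0
Op 4: append 1 -> log_len=6
Op 5: F1 acks idx 1 -> match: F0=0 F1=1 F2=1; commitIndex=1
Op 6: F0 acks idx 4 -> match: F0=4 F1=1 F2=1; commitIndex=1
Op 7: F1 acks idx 5 -> match: F0=4 F1=5 F2=1; commitIndex=4
Op 8: F2 acks idx 3 -> match: F0=4 F1=5 F2=3; commitIndex=4
Op 9: append 3 -> log_len=9
Op 10: append 2 -> log_len=11
Op 11: F1 acks idx 7 -> match: F0=4 F1=7 F2=3; commitIndex=4
Op 12: F1 acks idx 2 -> match: F0=4 F1=7 F2=3; commitIndex=4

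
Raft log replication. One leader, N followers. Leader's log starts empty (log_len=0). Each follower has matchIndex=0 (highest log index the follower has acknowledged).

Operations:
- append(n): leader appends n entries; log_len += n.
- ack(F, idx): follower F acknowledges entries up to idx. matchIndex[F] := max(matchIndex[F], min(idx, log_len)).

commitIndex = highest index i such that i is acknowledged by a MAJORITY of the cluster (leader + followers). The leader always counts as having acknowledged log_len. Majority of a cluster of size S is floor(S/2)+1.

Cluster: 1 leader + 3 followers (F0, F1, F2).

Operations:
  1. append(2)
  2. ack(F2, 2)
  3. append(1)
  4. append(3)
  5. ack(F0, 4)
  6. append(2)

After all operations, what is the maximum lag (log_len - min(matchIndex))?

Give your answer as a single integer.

Answer: 8

Derivation:
Op 1: append 2 -> log_len=2
Op 2: F2 acks idx 2 -> match: F0=0 F1=0 F2=2; commitIndex=0
Op 3: append 1 -> log_len=3
Op 4: append 3 -> log_len=6
Op 5: F0 acks idx 4 -> match: F0=4 F1=0 F2=2; commitIndex=2
Op 6: append 2 -> log_len=8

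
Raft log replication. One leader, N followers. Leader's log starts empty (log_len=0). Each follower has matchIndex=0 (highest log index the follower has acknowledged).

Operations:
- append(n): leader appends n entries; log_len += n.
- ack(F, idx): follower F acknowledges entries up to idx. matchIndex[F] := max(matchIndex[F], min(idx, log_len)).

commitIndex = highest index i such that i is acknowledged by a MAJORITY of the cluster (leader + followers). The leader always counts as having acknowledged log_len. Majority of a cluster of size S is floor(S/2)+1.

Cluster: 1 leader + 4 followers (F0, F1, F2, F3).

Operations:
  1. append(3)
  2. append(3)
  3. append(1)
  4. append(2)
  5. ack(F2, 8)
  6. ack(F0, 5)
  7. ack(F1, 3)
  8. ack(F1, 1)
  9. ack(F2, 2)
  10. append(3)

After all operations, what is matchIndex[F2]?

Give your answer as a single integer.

Answer: 8

Derivation:
Op 1: append 3 -> log_len=3
Op 2: append 3 -> log_len=6
Op 3: append 1 -> log_len=7
Op 4: append 2 -> log_len=9
Op 5: F2 acks idx 8 -> match: F0=0 F1=0 F2=8 F3=0; commitIndex=0
Op 6: F0 acks idx 5 -> match: F0=5 F1=0 F2=8 F3=0; commitIndex=5
Op 7: F1 acks idx 3 -> match: F0=5 F1=3 F2=8 F3=0; commitIndex=5
Op 8: F1 acks idx 1 -> match: F0=5 F1=3 F2=8 F3=0; commitIndex=5
Op 9: F2 acks idx 2 -> match: F0=5 F1=3 F2=8 F3=0; commitIndex=5
Op 10: append 3 -> log_len=12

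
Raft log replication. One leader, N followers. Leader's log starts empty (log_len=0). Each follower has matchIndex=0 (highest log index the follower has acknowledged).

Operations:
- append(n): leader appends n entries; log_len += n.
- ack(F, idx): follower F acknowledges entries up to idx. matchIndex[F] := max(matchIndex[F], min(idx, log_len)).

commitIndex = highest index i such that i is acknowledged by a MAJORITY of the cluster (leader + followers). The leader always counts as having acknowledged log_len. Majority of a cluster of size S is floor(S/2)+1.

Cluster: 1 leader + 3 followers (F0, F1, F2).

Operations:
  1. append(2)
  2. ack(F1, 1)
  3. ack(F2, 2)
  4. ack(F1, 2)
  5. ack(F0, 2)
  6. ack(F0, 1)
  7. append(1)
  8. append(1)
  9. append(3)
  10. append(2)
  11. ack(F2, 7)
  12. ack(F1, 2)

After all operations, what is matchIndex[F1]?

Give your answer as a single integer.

Op 1: append 2 -> log_len=2
Op 2: F1 acks idx 1 -> match: F0=0 F1=1 F2=0; commitIndex=0
Op 3: F2 acks idx 2 -> match: F0=0 F1=1 F2=2; commitIndex=1
Op 4: F1 acks idx 2 -> match: F0=0 F1=2 F2=2; commitIndex=2
Op 5: F0 acks idx 2 -> match: F0=2 F1=2 F2=2; commitIndex=2
Op 6: F0 acks idx 1 -> match: F0=2 F1=2 F2=2; commitIndex=2
Op 7: append 1 -> log_len=3
Op 8: append 1 -> log_len=4
Op 9: append 3 -> log_len=7
Op 10: append 2 -> log_len=9
Op 11: F2 acks idx 7 -> match: F0=2 F1=2 F2=7; commitIndex=2
Op 12: F1 acks idx 2 -> match: F0=2 F1=2 F2=7; commitIndex=2

Answer: 2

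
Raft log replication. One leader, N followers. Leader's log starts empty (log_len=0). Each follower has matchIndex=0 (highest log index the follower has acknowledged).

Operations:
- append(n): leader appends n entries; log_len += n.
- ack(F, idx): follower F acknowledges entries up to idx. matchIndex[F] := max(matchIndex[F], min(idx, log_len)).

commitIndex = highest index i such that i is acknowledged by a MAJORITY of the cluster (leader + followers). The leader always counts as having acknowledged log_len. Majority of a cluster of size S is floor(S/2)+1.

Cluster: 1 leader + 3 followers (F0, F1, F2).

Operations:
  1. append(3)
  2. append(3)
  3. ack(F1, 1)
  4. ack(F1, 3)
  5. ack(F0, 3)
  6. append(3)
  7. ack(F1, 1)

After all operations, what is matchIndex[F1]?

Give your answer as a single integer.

Answer: 3

Derivation:
Op 1: append 3 -> log_len=3
Op 2: append 3 -> log_len=6
Op 3: F1 acks idx 1 -> match: F0=0 F1=1 F2=0; commitIndex=0
Op 4: F1 acks idx 3 -> match: F0=0 F1=3 F2=0; commitIndex=0
Op 5: F0 acks idx 3 -> match: F0=3 F1=3 F2=0; commitIndex=3
Op 6: append 3 -> log_len=9
Op 7: F1 acks idx 1 -> match: F0=3 F1=3 F2=0; commitIndex=3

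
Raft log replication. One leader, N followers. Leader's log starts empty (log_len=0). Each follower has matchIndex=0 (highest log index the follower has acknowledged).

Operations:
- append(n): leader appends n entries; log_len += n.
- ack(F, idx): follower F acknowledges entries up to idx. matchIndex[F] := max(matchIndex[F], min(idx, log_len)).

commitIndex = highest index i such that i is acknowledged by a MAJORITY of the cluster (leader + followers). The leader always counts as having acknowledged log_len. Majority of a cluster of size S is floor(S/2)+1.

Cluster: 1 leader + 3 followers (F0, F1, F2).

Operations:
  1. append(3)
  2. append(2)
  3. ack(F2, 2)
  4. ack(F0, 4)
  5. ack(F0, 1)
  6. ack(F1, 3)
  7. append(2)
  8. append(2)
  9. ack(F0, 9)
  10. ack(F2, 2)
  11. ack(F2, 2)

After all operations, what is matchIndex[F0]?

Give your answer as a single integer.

Answer: 9

Derivation:
Op 1: append 3 -> log_len=3
Op 2: append 2 -> log_len=5
Op 3: F2 acks idx 2 -> match: F0=0 F1=0 F2=2; commitIndex=0
Op 4: F0 acks idx 4 -> match: F0=4 F1=0 F2=2; commitIndex=2
Op 5: F0 acks idx 1 -> match: F0=4 F1=0 F2=2; commitIndex=2
Op 6: F1 acks idx 3 -> match: F0=4 F1=3 F2=2; commitIndex=3
Op 7: append 2 -> log_len=7
Op 8: append 2 -> log_len=9
Op 9: F0 acks idx 9 -> match: F0=9 F1=3 F2=2; commitIndex=3
Op 10: F2 acks idx 2 -> match: F0=9 F1=3 F2=2; commitIndex=3
Op 11: F2 acks idx 2 -> match: F0=9 F1=3 F2=2; commitIndex=3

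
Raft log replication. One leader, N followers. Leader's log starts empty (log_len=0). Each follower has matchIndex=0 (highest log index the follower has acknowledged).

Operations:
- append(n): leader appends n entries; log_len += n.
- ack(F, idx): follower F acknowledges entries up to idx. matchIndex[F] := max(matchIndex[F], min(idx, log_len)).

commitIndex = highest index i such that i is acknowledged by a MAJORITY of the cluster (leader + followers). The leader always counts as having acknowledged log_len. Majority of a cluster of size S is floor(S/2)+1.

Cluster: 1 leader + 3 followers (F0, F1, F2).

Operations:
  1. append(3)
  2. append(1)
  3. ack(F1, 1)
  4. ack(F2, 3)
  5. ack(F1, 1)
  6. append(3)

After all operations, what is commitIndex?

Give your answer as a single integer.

Op 1: append 3 -> log_len=3
Op 2: append 1 -> log_len=4
Op 3: F1 acks idx 1 -> match: F0=0 F1=1 F2=0; commitIndex=0
Op 4: F2 acks idx 3 -> match: F0=0 F1=1 F2=3; commitIndex=1
Op 5: F1 acks idx 1 -> match: F0=0 F1=1 F2=3; commitIndex=1
Op 6: append 3 -> log_len=7

Answer: 1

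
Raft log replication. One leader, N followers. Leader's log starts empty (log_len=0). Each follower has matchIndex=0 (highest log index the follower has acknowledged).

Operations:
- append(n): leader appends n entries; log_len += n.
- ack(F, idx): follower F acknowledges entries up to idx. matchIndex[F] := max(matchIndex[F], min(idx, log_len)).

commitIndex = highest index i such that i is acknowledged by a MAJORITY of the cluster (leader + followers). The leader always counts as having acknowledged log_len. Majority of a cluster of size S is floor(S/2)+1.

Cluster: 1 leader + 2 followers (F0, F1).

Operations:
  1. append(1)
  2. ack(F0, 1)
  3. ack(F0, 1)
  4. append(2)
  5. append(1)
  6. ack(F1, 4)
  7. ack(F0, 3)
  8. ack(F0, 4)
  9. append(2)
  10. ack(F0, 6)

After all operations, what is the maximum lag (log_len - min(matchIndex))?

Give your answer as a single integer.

Op 1: append 1 -> log_len=1
Op 2: F0 acks idx 1 -> match: F0=1 F1=0; commitIndex=1
Op 3: F0 acks idx 1 -> match: F0=1 F1=0; commitIndex=1
Op 4: append 2 -> log_len=3
Op 5: append 1 -> log_len=4
Op 6: F1 acks idx 4 -> match: F0=1 F1=4; commitIndex=4
Op 7: F0 acks idx 3 -> match: F0=3 F1=4; commitIndex=4
Op 8: F0 acks idx 4 -> match: F0=4 F1=4; commitIndex=4
Op 9: append 2 -> log_len=6
Op 10: F0 acks idx 6 -> match: F0=6 F1=4; commitIndex=6

Answer: 2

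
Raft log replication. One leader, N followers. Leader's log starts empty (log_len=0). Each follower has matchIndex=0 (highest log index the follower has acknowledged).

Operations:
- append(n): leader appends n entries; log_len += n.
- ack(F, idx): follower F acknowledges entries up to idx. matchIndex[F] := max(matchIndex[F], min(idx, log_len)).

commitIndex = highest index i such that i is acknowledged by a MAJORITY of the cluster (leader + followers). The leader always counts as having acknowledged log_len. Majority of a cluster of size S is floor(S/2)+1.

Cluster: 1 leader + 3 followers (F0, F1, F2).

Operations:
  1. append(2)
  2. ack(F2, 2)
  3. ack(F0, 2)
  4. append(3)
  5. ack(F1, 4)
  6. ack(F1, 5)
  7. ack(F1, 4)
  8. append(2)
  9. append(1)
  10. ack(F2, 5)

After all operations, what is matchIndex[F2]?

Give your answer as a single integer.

Answer: 5

Derivation:
Op 1: append 2 -> log_len=2
Op 2: F2 acks idx 2 -> match: F0=0 F1=0 F2=2; commitIndex=0
Op 3: F0 acks idx 2 -> match: F0=2 F1=0 F2=2; commitIndex=2
Op 4: append 3 -> log_len=5
Op 5: F1 acks idx 4 -> match: F0=2 F1=4 F2=2; commitIndex=2
Op 6: F1 acks idx 5 -> match: F0=2 F1=5 F2=2; commitIndex=2
Op 7: F1 acks idx 4 -> match: F0=2 F1=5 F2=2; commitIndex=2
Op 8: append 2 -> log_len=7
Op 9: append 1 -> log_len=8
Op 10: F2 acks idx 5 -> match: F0=2 F1=5 F2=5; commitIndex=5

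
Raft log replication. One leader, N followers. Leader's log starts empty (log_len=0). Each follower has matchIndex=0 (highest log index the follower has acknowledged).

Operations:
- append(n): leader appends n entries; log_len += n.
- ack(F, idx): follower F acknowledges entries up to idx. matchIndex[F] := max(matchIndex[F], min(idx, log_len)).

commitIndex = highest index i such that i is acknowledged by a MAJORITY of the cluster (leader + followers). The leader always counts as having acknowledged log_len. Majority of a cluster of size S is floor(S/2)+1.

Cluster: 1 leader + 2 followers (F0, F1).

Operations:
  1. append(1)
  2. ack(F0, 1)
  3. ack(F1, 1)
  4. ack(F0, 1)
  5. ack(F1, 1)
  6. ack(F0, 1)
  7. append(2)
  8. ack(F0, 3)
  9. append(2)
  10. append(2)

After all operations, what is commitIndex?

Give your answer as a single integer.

Op 1: append 1 -> log_len=1
Op 2: F0 acks idx 1 -> match: F0=1 F1=0; commitIndex=1
Op 3: F1 acks idx 1 -> match: F0=1 F1=1; commitIndex=1
Op 4: F0 acks idx 1 -> match: F0=1 F1=1; commitIndex=1
Op 5: F1 acks idx 1 -> match: F0=1 F1=1; commitIndex=1
Op 6: F0 acks idx 1 -> match: F0=1 F1=1; commitIndex=1
Op 7: append 2 -> log_len=3
Op 8: F0 acks idx 3 -> match: F0=3 F1=1; commitIndex=3
Op 9: append 2 -> log_len=5
Op 10: append 2 -> log_len=7

Answer: 3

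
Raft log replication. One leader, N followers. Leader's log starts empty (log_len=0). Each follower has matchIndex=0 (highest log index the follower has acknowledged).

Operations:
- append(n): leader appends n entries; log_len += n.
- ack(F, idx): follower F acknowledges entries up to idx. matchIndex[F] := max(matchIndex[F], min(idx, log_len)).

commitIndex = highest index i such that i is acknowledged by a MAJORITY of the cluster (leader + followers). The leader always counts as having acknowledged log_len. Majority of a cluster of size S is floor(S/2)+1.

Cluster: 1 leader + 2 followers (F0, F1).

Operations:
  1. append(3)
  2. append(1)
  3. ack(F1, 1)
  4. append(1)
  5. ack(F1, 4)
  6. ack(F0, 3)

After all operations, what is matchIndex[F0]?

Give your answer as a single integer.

Op 1: append 3 -> log_len=3
Op 2: append 1 -> log_len=4
Op 3: F1 acks idx 1 -> match: F0=0 F1=1; commitIndex=1
Op 4: append 1 -> log_len=5
Op 5: F1 acks idx 4 -> match: F0=0 F1=4; commitIndex=4
Op 6: F0 acks idx 3 -> match: F0=3 F1=4; commitIndex=4

Answer: 3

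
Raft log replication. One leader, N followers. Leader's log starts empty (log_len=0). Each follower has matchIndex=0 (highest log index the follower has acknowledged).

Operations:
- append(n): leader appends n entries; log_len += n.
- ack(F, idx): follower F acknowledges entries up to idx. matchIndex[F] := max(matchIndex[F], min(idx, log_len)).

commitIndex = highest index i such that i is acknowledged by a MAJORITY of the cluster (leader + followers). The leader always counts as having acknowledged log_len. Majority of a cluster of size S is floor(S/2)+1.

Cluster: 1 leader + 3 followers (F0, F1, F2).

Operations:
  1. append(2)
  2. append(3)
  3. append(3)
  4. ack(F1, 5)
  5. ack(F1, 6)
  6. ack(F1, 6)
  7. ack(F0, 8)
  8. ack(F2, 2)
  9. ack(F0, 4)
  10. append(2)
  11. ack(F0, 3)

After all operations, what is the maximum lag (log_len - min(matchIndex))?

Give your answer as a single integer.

Op 1: append 2 -> log_len=2
Op 2: append 3 -> log_len=5
Op 3: append 3 -> log_len=8
Op 4: F1 acks idx 5 -> match: F0=0 F1=5 F2=0; commitIndex=0
Op 5: F1 acks idx 6 -> match: F0=0 F1=6 F2=0; commitIndex=0
Op 6: F1 acks idx 6 -> match: F0=0 F1=6 F2=0; commitIndex=0
Op 7: F0 acks idx 8 -> match: F0=8 F1=6 F2=0; commitIndex=6
Op 8: F2 acks idx 2 -> match: F0=8 F1=6 F2=2; commitIndex=6
Op 9: F0 acks idx 4 -> match: F0=8 F1=6 F2=2; commitIndex=6
Op 10: append 2 -> log_len=10
Op 11: F0 acks idx 3 -> match: F0=8 F1=6 F2=2; commitIndex=6

Answer: 8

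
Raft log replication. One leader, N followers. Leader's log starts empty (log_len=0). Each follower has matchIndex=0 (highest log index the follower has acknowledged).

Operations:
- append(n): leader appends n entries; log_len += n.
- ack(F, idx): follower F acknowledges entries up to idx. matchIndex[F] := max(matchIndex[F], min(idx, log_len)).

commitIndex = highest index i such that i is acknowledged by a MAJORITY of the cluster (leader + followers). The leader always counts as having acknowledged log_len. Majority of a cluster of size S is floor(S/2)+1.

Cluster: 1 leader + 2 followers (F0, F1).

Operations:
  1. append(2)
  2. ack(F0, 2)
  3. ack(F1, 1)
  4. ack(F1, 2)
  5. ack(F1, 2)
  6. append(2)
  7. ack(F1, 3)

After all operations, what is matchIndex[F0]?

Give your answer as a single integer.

Answer: 2

Derivation:
Op 1: append 2 -> log_len=2
Op 2: F0 acks idx 2 -> match: F0=2 F1=0; commitIndex=2
Op 3: F1 acks idx 1 -> match: F0=2 F1=1; commitIndex=2
Op 4: F1 acks idx 2 -> match: F0=2 F1=2; commitIndex=2
Op 5: F1 acks idx 2 -> match: F0=2 F1=2; commitIndex=2
Op 6: append 2 -> log_len=4
Op 7: F1 acks idx 3 -> match: F0=2 F1=3; commitIndex=3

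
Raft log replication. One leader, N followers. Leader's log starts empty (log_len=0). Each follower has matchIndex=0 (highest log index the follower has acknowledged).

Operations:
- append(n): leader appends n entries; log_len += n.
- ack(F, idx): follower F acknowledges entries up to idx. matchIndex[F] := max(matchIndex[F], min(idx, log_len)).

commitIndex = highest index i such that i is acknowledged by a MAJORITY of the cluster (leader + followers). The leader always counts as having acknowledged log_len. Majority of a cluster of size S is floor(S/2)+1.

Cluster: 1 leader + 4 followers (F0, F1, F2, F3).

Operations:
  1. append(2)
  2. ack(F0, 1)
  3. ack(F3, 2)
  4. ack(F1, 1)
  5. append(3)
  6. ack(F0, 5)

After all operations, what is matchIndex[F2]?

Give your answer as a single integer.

Answer: 0

Derivation:
Op 1: append 2 -> log_len=2
Op 2: F0 acks idx 1 -> match: F0=1 F1=0 F2=0 F3=0; commitIndex=0
Op 3: F3 acks idx 2 -> match: F0=1 F1=0 F2=0 F3=2; commitIndex=1
Op 4: F1 acks idx 1 -> match: F0=1 F1=1 F2=0 F3=2; commitIndex=1
Op 5: append 3 -> log_len=5
Op 6: F0 acks idx 5 -> match: F0=5 F1=1 F2=0 F3=2; commitIndex=2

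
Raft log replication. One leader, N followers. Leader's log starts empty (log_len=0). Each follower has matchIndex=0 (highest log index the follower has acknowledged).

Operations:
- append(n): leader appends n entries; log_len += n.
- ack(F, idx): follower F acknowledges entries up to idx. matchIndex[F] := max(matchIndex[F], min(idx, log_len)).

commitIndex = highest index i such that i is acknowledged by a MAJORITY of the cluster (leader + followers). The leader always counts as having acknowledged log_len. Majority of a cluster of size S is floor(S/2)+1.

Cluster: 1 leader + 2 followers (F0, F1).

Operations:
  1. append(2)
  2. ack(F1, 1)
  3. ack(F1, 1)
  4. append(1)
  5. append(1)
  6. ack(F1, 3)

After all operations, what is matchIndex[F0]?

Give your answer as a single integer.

Op 1: append 2 -> log_len=2
Op 2: F1 acks idx 1 -> match: F0=0 F1=1; commitIndex=1
Op 3: F1 acks idx 1 -> match: F0=0 F1=1; commitIndex=1
Op 4: append 1 -> log_len=3
Op 5: append 1 -> log_len=4
Op 6: F1 acks idx 3 -> match: F0=0 F1=3; commitIndex=3

Answer: 0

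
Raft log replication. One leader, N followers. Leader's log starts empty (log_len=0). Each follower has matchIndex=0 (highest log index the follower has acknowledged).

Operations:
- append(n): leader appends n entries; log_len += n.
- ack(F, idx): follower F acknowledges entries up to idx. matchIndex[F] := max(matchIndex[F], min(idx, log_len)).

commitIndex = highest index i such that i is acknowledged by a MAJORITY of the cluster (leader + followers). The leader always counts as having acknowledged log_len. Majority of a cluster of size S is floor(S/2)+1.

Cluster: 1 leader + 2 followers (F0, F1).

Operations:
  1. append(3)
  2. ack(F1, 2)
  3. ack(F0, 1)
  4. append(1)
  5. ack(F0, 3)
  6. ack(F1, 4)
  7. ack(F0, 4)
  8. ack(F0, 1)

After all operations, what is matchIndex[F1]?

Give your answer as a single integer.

Answer: 4

Derivation:
Op 1: append 3 -> log_len=3
Op 2: F1 acks idx 2 -> match: F0=0 F1=2; commitIndex=2
Op 3: F0 acks idx 1 -> match: F0=1 F1=2; commitIndex=2
Op 4: append 1 -> log_len=4
Op 5: F0 acks idx 3 -> match: F0=3 F1=2; commitIndex=3
Op 6: F1 acks idx 4 -> match: F0=3 F1=4; commitIndex=4
Op 7: F0 acks idx 4 -> match: F0=4 F1=4; commitIndex=4
Op 8: F0 acks idx 1 -> match: F0=4 F1=4; commitIndex=4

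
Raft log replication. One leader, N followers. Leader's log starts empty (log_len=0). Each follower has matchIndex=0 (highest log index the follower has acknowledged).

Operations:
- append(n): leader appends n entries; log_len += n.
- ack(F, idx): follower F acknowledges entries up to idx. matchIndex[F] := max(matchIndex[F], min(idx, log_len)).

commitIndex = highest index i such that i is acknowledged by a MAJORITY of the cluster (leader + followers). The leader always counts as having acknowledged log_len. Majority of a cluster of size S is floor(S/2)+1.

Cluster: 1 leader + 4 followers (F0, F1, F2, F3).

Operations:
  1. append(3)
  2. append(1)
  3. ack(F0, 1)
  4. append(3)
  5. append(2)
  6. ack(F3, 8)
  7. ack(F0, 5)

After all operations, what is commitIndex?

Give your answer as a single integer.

Op 1: append 3 -> log_len=3
Op 2: append 1 -> log_len=4
Op 3: F0 acks idx 1 -> match: F0=1 F1=0 F2=0 F3=0; commitIndex=0
Op 4: append 3 -> log_len=7
Op 5: append 2 -> log_len=9
Op 6: F3 acks idx 8 -> match: F0=1 F1=0 F2=0 F3=8; commitIndex=1
Op 7: F0 acks idx 5 -> match: F0=5 F1=0 F2=0 F3=8; commitIndex=5

Answer: 5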